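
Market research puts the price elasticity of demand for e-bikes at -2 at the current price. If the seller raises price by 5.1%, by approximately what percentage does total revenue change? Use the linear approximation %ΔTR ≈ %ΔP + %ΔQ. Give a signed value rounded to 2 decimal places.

%ΔQ ≈ Ed × %ΔP = (-2) × (+5.1%) = -10.2000%
%ΔTR ≈ %ΔP + %ΔQ = (+5.1%) + (-10.2000%) = -5.1000%

-5.10%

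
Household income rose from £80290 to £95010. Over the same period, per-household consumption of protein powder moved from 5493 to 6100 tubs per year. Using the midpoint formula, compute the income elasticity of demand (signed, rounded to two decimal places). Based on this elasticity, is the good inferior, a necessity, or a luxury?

0.62; necessity

%ΔQ = (6100 − 5493)/[( 5493 + 6100)/2] = 607/5796.5 = 0.104718…
%ΔIncome = (95010 − 80290)/[( 80290 + 95010)/2] = 14720/87650 = 0.167940…
E_income = (607/5796.5) / (14720/87650) = 0.6235…
0 < E_income < 1 ⇒ normal good, necessity.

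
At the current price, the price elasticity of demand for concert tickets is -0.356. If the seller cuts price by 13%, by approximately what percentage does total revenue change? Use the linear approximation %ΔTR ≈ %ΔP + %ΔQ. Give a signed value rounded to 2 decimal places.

-8.37%

%ΔQ ≈ Ed × %ΔP = (-0.356) × (-13%) = +4.6280%
%ΔTR ≈ %ΔP + %ΔQ = (-13%) + (+4.6280%) = -8.3720%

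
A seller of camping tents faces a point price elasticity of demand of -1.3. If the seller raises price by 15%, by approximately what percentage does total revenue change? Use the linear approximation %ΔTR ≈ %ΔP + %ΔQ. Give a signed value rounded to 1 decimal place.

-4.5%

%ΔQ ≈ Ed × %ΔP = (-1.3) × (+15%) = -19.5000%
%ΔTR ≈ %ΔP + %ΔQ = (+15%) + (-19.5000%) = -4.5000%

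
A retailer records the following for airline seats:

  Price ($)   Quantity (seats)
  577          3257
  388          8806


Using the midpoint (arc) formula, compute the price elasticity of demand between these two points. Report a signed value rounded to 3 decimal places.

%ΔQ = (8806 − 3257) / [(3257 + 8806)/2] = 5549/6031.5 = 0.920003…
%ΔP = (388 − 577) / [(577 + 388)/2] = -189/482.5 = -0.391709…
Arc Ed = %ΔQ / %ΔP = (5549/6031.5) / (-189/482.5) = -2.34868…

-2.349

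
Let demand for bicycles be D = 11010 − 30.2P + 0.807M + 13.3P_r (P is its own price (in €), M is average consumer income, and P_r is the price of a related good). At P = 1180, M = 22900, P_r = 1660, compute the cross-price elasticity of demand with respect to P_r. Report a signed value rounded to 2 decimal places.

At the given values, D = 11010 − 30.2(1180) + 0.807(22900) + 13.3(1660) = 15932.3.
∂D/∂P_r = 13.3.
E = (13.3) × (1660/15932.3) = 1.3857…

1.39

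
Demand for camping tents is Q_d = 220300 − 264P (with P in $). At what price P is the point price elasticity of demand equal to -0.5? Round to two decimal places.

278.16

Ed = −264P/(220300 − 264P). Set this equal to -0.5:
264P = 0.5·(220300 − 264P) ⇒ 264P(1 + 0.5) = 0.5·220300
P = 0.5·220300 / (264·1.5) = 278.1565…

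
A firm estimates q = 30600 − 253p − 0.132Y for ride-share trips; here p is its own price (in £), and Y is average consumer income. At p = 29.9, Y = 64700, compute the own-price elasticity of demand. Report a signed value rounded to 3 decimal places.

At the given values, q = 30600 − 253(29.9) − 0.132(64700) = 14494.9.
∂q/∂p = −253.
E = (-253) × (29.9/14494.9) = -0.52188…

-0.522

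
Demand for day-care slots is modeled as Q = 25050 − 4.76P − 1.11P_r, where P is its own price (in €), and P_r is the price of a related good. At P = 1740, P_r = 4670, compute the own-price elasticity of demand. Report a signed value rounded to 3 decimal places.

-0.715

At the given values, Q = 25050 − 4.76(1740) − 1.11(4670) = 11583.9.
∂Q/∂P = −4.76.
E = (-4.76) × (1740/11583.9) = -0.71499…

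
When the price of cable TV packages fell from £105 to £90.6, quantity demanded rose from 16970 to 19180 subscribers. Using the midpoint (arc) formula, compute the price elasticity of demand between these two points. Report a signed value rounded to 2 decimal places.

-0.83

%ΔQ = (19180 − 16970) / [(16970 + 19180)/2] = 2210/18075 = 0.122268…
%ΔP = (90.6 − 105) / [(105 + 90.6)/2] = -14.4/97.8 = -0.147239…
Arc Ed = %ΔQ / %ΔP = (2210/18075) / (-14.4/97.8) = -0.8304…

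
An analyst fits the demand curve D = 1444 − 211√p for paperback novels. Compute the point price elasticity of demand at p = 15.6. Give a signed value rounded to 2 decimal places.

-0.68

dD/dp = −211/(2√p) = -26.711. At p = 15.6, D = 610.617.
Ed = (dD/dp)·(p/D) = (-26.711) × (15.6/610.617) = -0.6824…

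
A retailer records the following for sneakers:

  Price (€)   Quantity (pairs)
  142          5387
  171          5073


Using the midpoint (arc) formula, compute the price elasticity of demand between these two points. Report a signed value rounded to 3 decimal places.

%ΔQ = (5073 − 5387) / [(5387 + 5073)/2] = -314/5230 = -0.060038…
%ΔP = (171 − 142) / [(142 + 171)/2] = 29/156.5 = 0.185303…
Arc Ed = %ΔQ / %ΔP = (-314/5230) / (29/156.5) = -0.32399…

-0.324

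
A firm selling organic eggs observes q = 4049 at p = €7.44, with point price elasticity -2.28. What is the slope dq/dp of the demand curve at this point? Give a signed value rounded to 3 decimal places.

-1240.823

Ed = (dq/dp)·(p/q) ⇒ dq/dp = Ed·q/p = (-2.28)·4049/7.44 = -1240.82258…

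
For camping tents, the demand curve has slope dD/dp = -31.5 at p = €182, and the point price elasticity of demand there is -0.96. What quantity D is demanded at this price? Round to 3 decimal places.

Ed = (dD/dp)·(p/D) ⇒ D = (dD/dp)·p/Ed = (-31.5)·182/(-0.96) = 5971.875

5971.875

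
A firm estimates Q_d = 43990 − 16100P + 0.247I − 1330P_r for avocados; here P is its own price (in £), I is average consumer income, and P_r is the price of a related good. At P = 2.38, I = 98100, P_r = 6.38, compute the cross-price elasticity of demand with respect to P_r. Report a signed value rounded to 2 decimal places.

At the given values, Q_d = 43990 − 16100(2.38) + 0.247(98100) − 1330(6.38) = 21417.3.
∂Q_d/∂P_r = -1330.
E = (-1330) × (6.38/21417.3) = -0.3961…

-0.40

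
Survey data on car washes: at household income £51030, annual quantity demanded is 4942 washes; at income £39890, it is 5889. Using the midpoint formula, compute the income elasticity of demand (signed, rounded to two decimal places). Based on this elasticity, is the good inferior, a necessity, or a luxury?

-0.71; inferior

%ΔQ = (5889 − 4942)/[( 4942 + 5889)/2] = 947/5415.5 = 0.174868…
%ΔIncome = (39890 − 51030)/[( 51030 + 39890)/2] = -11140/45460 = -0.245050…
E_income = (947/5415.5) / (-11140/45460) = -0.7136…
E_income < 0 ⇒ inferior good.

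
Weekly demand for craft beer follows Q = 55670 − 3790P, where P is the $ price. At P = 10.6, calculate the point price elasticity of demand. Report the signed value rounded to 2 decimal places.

dQ/dP = −3790. At P = 10.6, Q = 55670 − 3790(10.6) = 15496.
Ed = (dQ/dP)·(P/Q) = −3790 × (10.6/15496) = -2.5925…

-2.59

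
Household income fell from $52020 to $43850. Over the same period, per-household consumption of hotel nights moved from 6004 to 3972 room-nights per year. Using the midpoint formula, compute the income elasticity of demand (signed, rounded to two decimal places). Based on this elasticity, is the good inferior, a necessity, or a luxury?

2.39; luxury

%ΔQ = (3972 − 6004)/[( 6004 + 3972)/2] = -2032/4988 = -0.407377…
%ΔIncome = (43850 − 52020)/[( 52020 + 43850)/2] = -8170/47935 = -0.170439…
E_income = (-2032/4988) / (-8170/47935) = 2.3901…
E_income > 1 ⇒ normal good, luxury.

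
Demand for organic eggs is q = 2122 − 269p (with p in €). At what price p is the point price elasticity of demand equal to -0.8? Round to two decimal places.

Ed = −269p/(2122 − 269p). Set this equal to -0.8:
269p = 0.8·(2122 − 269p) ⇒ 269p(1 + 0.8) = 0.8·2122
p = 0.8·2122 / (269·1.8) = 3.5059…

3.51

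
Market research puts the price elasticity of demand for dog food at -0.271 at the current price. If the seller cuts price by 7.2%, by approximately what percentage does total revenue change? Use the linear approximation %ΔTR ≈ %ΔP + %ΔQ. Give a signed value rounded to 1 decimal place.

-5.2%

%ΔQ ≈ Ed × %ΔP = (-0.271) × (-7.2%) = +1.9512%
%ΔTR ≈ %ΔP + %ΔQ = (-7.2%) + (+1.9512%) = -5.2488%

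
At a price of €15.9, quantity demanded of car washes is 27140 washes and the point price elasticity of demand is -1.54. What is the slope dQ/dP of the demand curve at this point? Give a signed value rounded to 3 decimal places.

Ed = (dQ/dP)·(P/Q) ⇒ dQ/dP = Ed·Q/P = (-1.54)·27140/15.9 = -2628.65408…

-2628.654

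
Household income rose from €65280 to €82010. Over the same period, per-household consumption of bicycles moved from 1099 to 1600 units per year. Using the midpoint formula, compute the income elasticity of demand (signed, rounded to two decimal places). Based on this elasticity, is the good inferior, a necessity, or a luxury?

1.63; luxury

%ΔQ = (1600 − 1099)/[( 1099 + 1600)/2] = 501/1349.5 = 0.371248…
%ΔIncome = (82010 − 65280)/[( 65280 + 82010)/2] = 16730/73645 = 0.227170…
E_income = (501/1349.5) / (16730/73645) = 1.6342…
E_income > 1 ⇒ normal good, luxury.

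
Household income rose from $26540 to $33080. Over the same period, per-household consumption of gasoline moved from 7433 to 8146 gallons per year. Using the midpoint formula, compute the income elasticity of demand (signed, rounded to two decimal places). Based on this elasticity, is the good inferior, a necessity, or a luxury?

0.42; necessity

%ΔQ = (8146 − 7433)/[( 7433 + 8146)/2] = 713/7789.5 = 0.091533…
%ΔIncome = (33080 − 26540)/[( 26540 + 33080)/2] = 6540/29810 = 0.219389…
E_income = (713/7789.5) / (6540/29810) = 0.4172…
0 < E_income < 1 ⇒ normal good, necessity.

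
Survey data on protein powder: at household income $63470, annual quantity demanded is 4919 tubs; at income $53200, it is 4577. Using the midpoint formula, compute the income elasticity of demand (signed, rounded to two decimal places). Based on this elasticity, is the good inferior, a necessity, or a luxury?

0.41; necessity

%ΔQ = (4577 − 4919)/[( 4919 + 4577)/2] = -342/4748 = -0.072030…
%ΔIncome = (53200 − 63470)/[( 63470 + 53200)/2] = -10270/58335 = -0.176052…
E_income = (-342/4748) / (-10270/58335) = 0.4091…
0 < E_income < 1 ⇒ normal good, necessity.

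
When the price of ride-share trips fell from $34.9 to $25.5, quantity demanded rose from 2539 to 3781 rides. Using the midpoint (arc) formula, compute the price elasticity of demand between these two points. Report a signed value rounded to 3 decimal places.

%ΔQ = (3781 − 2539) / [(2539 + 3781)/2] = 1242/3160 = 0.393037…
%ΔP = (25.5 − 34.9) / [(34.9 + 25.5)/2] = -9.4/30.2 = -0.311258…
Arc Ed = %ΔQ / %ΔP = (1242/3160) / (-9.4/30.2) = -1.26273…

-1.263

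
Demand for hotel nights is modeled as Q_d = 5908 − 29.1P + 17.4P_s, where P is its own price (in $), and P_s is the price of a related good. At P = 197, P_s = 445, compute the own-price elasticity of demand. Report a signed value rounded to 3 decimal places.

At the given values, Q_d = 5908 − 29.1(197) + 17.4(445) = 7918.3.
∂Q_d/∂P = −29.1.
E = (-29.1) × (197/7918.3) = -0.72398…

-0.724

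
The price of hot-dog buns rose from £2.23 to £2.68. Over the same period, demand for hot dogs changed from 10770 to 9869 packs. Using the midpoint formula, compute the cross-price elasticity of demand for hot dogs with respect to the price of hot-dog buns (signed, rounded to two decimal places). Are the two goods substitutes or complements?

-0.48; complements

%ΔQ_{hot dogs} = (9869 − 10770)/avg = -901/10319.5 = -0.087310…
%ΔP_{hot-dog buns} = (2.68 − 2.23)/avg = 0.45/2.455 = 0.183299…
E_cross = (-901/10319.5) / (0.45/2.455) = -0.4763…
E_cross < 0 ⇒ the goods are complements.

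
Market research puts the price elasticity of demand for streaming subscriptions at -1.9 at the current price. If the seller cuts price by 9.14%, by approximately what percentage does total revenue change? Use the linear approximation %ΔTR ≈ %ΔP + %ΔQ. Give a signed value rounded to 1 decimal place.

+8.2%

%ΔQ ≈ Ed × %ΔP = (-1.9) × (-9.14%) = +17.3660%
%ΔTR ≈ %ΔP + %ΔQ = (-9.14%) + (+17.3660%) = +8.2260%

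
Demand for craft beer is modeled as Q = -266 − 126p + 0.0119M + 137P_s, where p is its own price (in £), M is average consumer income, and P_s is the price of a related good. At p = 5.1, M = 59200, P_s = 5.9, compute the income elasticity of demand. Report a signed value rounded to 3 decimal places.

At the given values, Q = -266 − 126(5.1) + 0.0119(59200) + 137(5.9) = 604.18.
∂Q/∂M = 0.0119.
E = (0.0119) × (59200/604.18) = 1.16601…

1.166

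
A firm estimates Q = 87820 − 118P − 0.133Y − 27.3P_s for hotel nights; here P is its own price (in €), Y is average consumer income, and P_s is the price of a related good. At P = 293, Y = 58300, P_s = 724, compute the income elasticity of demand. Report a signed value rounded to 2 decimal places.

At the given values, Q = 87820 − 118(293) − 0.133(58300) − 27.3(724) = 25726.9.
∂Q/∂Y = -0.133.
E = (-0.133) × (58300/25726.9) = -0.3013…

-0.30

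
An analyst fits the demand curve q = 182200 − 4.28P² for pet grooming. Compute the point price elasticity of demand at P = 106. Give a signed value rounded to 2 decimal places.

dq/dP = −2·4.28·P = -907.36. At P = 106, q = 134109.92.
Ed = (dq/dP)·(P/q) = (-907.36) × (106/134109.92) = -0.7171…

-0.72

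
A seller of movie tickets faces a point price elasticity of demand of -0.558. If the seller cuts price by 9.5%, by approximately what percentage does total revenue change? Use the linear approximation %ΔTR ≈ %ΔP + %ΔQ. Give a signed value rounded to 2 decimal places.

%ΔQ ≈ Ed × %ΔP = (-0.558) × (-9.5%) = +5.3010%
%ΔTR ≈ %ΔP + %ΔQ = (-9.5%) + (+5.3010%) = -4.1990%

-4.20%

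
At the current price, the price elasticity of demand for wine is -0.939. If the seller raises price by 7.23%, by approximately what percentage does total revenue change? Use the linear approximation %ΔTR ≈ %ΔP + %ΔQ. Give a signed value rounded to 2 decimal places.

+0.44%

%ΔQ ≈ Ed × %ΔP = (-0.939) × (+7.23%) = -6.7890%
%ΔTR ≈ %ΔP + %ΔQ = (+7.23%) + (-6.7890%) = +0.4410%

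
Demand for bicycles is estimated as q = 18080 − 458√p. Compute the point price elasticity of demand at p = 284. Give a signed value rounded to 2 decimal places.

dq/dp = −458/(2√p) = -13.5886. At p = 284, q = 10361.6.
Ed = (dq/dp)·(p/q) = (-13.5886) × (284/10361.6) = -0.3724…

-0.37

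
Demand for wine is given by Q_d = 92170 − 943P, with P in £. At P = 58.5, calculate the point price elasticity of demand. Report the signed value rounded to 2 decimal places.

dQ_d/dP = −943. At P = 58.5, Q_d = 92170 − 943(58.5) = 37004.5.
Ed = (dQ_d/dP)·(P/Q_d) = −943 × (58.5/37004.5) = -1.4907…

-1.49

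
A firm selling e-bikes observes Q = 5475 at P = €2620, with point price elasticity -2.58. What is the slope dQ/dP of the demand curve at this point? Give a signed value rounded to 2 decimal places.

Ed = (dQ/dP)·(P/Q) ⇒ dQ/dP = Ed·Q/P = (-2.58)·5475/2620 = -5.3914…

-5.39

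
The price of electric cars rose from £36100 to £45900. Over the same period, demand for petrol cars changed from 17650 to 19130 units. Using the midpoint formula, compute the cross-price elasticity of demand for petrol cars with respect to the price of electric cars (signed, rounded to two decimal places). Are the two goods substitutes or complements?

0.34; substitutes

%ΔQ_{petrol cars} = (19130 − 17650)/avg = 1480/18390 = 0.080478…
%ΔP_{electric cars} = (45900 − 36100)/avg = 9800/41000 = 0.239024…
E_cross = (1480/18390) / (9800/41000) = 0.3366…
E_cross > 0 ⇒ the goods are substitutes.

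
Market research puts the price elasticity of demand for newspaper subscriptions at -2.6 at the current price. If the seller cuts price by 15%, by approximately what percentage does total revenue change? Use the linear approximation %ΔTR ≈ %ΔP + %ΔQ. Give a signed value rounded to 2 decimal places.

%ΔQ ≈ Ed × %ΔP = (-2.6) × (-15%) = +39.0000%
%ΔTR ≈ %ΔP + %ΔQ = (-15%) + (+39.0000%) = +24.0000%

+24.00%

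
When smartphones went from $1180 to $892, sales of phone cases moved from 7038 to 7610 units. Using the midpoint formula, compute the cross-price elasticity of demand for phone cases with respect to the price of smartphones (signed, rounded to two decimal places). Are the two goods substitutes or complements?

-0.28; complements

%ΔQ_{phone cases} = (7610 − 7038)/avg = 572/7324 = 0.078099…
%ΔP_{smartphones} = (892 − 1180)/avg = -288/1036 = -0.277992…
E_cross = (572/7324) / (-288/1036) = -0.2809…
E_cross < 0 ⇒ the goods are complements.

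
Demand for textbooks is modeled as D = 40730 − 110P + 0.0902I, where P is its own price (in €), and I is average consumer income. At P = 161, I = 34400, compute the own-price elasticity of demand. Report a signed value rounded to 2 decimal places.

At the given values, D = 40730 − 110(161) + 0.0902(34400) = 26122.88.
∂D/∂P = −110.
E = (-110) × (161/26122.88) = -0.6779…

-0.68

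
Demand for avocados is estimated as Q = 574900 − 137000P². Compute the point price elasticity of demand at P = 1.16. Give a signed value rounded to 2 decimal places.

dQ/dP = −2·137000·P = -317840. At P = 1.16, Q = 390552.8.
Ed = (dQ/dP)·(P/Q) = (-317840) × (1.16/390552.8) = -0.9440…

-0.94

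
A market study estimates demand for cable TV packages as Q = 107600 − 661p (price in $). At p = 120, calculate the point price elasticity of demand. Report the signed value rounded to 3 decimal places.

-2.805

dQ/dp = −661. At p = 120, Q = 107600 − 661(120) = 28280.
Ed = (dQ/dp)·(p/Q) = −661 × (120/28280) = -2.80480…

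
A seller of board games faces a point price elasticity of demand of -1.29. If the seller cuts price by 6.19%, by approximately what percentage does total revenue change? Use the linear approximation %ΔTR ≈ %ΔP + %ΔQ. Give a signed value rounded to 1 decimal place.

+1.8%

%ΔQ ≈ Ed × %ΔP = (-1.29) × (-6.19%) = +7.9851%
%ΔTR ≈ %ΔP + %ΔQ = (-6.19%) + (+7.9851%) = +1.7951%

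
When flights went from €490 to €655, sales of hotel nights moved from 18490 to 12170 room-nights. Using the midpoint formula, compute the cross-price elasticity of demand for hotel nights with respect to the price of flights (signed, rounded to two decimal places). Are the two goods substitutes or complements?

-1.43; complements

%ΔQ_{hotel nights} = (12170 − 18490)/avg = -6320/15330 = -0.412263…
%ΔP_{flights} = (655 − 490)/avg = 165/572.5 = 0.288209…
E_cross = (-6320/15330) / (165/572.5) = -1.4304…
E_cross < 0 ⇒ the goods are complements.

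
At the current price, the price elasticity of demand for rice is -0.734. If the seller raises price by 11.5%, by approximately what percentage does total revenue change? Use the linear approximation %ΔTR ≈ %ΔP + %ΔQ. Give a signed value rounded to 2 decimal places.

+3.06%

%ΔQ ≈ Ed × %ΔP = (-0.734) × (+11.5%) = -8.4410%
%ΔTR ≈ %ΔP + %ΔQ = (+11.5%) + (-8.4410%) = +3.0590%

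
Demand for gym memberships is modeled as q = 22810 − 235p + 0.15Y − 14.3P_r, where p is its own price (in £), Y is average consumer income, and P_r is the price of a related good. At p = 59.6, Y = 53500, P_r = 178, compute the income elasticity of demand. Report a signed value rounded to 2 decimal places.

At the given values, q = 22810 − 235(59.6) + 0.15(53500) − 14.3(178) = 14283.6.
∂q/∂Y = 0.15.
E = (0.15) × (53500/14283.6) = 0.5618…

0.56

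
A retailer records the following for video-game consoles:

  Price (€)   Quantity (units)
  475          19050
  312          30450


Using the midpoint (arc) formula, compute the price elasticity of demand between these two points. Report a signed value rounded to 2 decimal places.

-1.11

%ΔQ = (30450 − 19050) / [(19050 + 30450)/2] = 11400/24750 = 0.460606…
%ΔP = (312 − 475) / [(475 + 312)/2] = -163/393.5 = -0.414231…
Arc Ed = %ΔQ / %ΔP = (11400/24750) / (-163/393.5) = -1.1119…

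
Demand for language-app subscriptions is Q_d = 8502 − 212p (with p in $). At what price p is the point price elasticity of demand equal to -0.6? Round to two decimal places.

Ed = −212p/(8502 − 212p). Set this equal to -0.6:
212p = 0.6·(8502 − 212p) ⇒ 212p(1 + 0.6) = 0.6·8502
p = 0.6·8502 / (212·1.6) = 15.0389…

15.04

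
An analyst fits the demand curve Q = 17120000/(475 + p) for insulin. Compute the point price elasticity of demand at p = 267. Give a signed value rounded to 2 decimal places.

dQ/dp = −17120000/(475 + p)² = -31.0954. At p = 267, Q = 23072.8.
Ed = (dQ/dp)·(p/Q) = (-31.0954) × (267/23072.8) = -0.3598…

-0.36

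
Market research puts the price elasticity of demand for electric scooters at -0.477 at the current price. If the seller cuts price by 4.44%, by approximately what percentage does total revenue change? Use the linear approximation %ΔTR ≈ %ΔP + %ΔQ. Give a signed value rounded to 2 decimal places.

%ΔQ ≈ Ed × %ΔP = (-0.477) × (-4.44%) = +2.1179%
%ΔTR ≈ %ΔP + %ΔQ = (-4.44%) + (+2.1179%) = -2.3221%

-2.32%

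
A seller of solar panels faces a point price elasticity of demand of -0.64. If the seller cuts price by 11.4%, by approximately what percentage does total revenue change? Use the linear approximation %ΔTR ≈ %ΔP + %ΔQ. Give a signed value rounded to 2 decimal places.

%ΔQ ≈ Ed × %ΔP = (-0.64) × (-11.4%) = +7.2960%
%ΔTR ≈ %ΔP + %ΔQ = (-11.4%) + (+7.2960%) = -4.1040%

-4.10%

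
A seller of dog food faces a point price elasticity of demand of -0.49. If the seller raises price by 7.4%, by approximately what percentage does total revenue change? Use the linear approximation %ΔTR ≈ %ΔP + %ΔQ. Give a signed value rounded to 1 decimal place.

+3.8%

%ΔQ ≈ Ed × %ΔP = (-0.49) × (+7.4%) = -3.6260%
%ΔTR ≈ %ΔP + %ΔQ = (+7.4%) + (-3.6260%) = +3.7740%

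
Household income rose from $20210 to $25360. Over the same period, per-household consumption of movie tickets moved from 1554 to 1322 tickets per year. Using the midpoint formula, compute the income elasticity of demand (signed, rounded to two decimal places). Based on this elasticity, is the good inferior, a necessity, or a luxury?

-0.71; inferior

%ΔQ = (1322 − 1554)/[( 1554 + 1322)/2] = -232/1438 = -0.161335…
%ΔIncome = (25360 − 20210)/[( 20210 + 25360)/2] = 5150/22785 = 0.226025…
E_income = (-232/1438) / (5150/22785) = -0.7137…
E_income < 0 ⇒ inferior good.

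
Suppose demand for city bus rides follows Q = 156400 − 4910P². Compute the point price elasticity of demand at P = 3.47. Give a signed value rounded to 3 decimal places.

-1.215

dQ/dP = −2·4910·P = -34075.4. At P = 3.47, Q = 97279.181.
Ed = (dQ/dP)·(P/Q) = (-34075.4) × (3.47/97279.181) = -1.21548…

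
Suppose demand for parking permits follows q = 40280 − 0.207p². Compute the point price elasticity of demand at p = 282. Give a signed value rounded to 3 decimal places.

-1.382

dq/dp = −2·0.207·p = -116.748. At p = 282, q = 23818.532.
Ed = (dq/dp)·(p/q) = (-116.748) × (282/23818.532) = -1.38224…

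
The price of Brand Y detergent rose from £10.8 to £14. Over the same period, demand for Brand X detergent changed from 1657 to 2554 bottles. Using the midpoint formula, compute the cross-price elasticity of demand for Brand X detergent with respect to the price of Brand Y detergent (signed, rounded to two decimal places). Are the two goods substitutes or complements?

1.65; substitutes

%ΔQ_{Brand X detergent} = (2554 − 1657)/avg = 897/2105.5 = 0.426027…
%ΔP_{Brand Y detergent} = (14 − 10.8)/avg = 3.2/12.4 = 0.258064…
E_cross = (897/2105.5) / (3.2/12.4) = 1.6508…
E_cross > 0 ⇒ the goods are substitutes.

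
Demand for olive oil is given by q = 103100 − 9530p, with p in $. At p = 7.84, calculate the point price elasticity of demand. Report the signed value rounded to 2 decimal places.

-2.63

dq/dp = −9530. At p = 7.84, q = 103100 − 9530(7.84) = 28384.8.
Ed = (dq/dp)·(p/q) = −9530 × (7.84/28384.8) = -2.6322…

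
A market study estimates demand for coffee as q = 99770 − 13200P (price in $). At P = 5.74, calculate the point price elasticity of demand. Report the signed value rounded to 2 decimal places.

-3.16

dq/dP = −13200. At P = 5.74, q = 99770 − 13200(5.74) = 24002.
Ed = (dq/dP)·(P/q) = −13200 × (5.74/24002) = -3.1567…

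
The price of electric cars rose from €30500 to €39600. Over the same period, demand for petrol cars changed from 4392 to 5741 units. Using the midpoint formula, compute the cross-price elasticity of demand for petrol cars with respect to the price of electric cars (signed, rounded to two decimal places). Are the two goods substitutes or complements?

%ΔQ_{petrol cars} = (5741 − 4392)/avg = 1349/5066.5 = 0.266258…
%ΔP_{electric cars} = (39600 − 30500)/avg = 9100/35050 = 0.259629…
E_cross = (1349/5066.5) / (9100/35050) = 1.0255…
E_cross > 0 ⇒ the goods are substitutes.

1.03; substitutes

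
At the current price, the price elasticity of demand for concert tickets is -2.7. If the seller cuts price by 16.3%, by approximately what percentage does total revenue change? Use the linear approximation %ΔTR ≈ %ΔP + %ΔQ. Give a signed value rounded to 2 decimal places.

%ΔQ ≈ Ed × %ΔP = (-2.7) × (-16.3%) = +44.0100%
%ΔTR ≈ %ΔP + %ΔQ = (-16.3%) + (+44.0100%) = +27.7100%

+27.71%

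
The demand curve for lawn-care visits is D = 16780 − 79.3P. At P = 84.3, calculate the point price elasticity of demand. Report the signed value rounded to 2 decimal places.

dD/dP = −79.3. At P = 84.3, D = 16780 − 79.3(84.3) = 10095.01.
Ed = (dD/dP)·(P/D) = −79.3 × (84.3/10095.01) = -0.6622…

-0.66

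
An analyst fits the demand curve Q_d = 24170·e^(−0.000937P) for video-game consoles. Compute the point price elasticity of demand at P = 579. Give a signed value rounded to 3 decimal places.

-0.543

dQ_d/dP = −0.000937·Q_d = -13.1644. At P = 579, Q_d = 14049.5.
Ed = (dQ_d/dP)·(P/Q_d) = (-13.1644) × (579/14049.5) = -0.54252…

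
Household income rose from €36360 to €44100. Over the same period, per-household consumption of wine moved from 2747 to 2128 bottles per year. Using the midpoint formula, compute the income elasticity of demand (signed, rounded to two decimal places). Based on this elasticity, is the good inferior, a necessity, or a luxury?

-1.32; inferior

%ΔQ = (2128 − 2747)/[( 2747 + 2128)/2] = -619/2437.5 = -0.253948…
%ΔIncome = (44100 − 36360)/[( 36360 + 44100)/2] = 7740/40230 = 0.192393…
E_income = (-619/2437.5) / (7740/40230) = -1.3199…
E_income < 0 ⇒ inferior good.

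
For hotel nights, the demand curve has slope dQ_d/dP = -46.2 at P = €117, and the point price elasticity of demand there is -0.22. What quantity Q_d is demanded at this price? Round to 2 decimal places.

24570.00

Ed = (dQ_d/dP)·(P/Q_d) ⇒ Q_d = (dQ_d/dP)·P/Ed = (-46.2)·117/(-0.22) = 24570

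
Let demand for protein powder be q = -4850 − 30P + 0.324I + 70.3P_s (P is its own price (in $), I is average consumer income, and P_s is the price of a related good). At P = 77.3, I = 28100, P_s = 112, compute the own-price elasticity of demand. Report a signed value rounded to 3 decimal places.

At the given values, q = -4850 − 30(77.3) + 0.324(28100) + 70.3(112) = 9809.
∂q/∂P = −30.
E = (-30) × (77.3/9809) = -0.23641…

-0.236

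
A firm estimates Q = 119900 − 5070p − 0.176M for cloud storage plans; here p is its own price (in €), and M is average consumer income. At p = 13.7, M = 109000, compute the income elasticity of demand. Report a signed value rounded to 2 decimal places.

-0.61

At the given values, Q = 119900 − 5070(13.7) − 0.176(109000) = 31257.
∂Q/∂M = -0.176.
E = (-0.176) × (109000/31257) = -0.6137…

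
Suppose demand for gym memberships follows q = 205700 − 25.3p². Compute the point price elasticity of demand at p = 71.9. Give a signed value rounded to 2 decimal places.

dq/dp = −2·25.3·p = -3638.14. At p = 71.9, q = 74908.867.
Ed = (dq/dp)·(p/q) = (-3638.14) × (71.9/74908.867) = -3.4920…

-3.49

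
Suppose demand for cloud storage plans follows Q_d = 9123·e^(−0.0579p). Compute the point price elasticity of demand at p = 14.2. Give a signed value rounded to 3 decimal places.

-0.822

dQ_d/dp = −0.0579·Q_d = -232.139. At p = 14.2, Q_d = 4009.31.
Ed = (dQ_d/dp)·(p/Q_d) = (-232.139) × (14.2/4009.31) = -0.82218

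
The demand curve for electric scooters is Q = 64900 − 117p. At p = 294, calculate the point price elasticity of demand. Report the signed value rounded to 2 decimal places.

dQ/dp = −117. At p = 294, Q = 64900 − 117(294) = 30502.
Ed = (dQ/dp)·(p/Q) = −117 × (294/30502) = -1.1277…

-1.13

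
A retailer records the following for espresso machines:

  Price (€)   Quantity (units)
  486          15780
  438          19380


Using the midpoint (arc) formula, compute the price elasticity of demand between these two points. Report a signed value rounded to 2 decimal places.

%ΔQ = (19380 − 15780) / [(15780 + 19380)/2] = 3600/17580 = 0.204778…
%ΔP = (438 − 486) / [(486 + 438)/2] = -48/462 = -0.103896…
Arc Ed = %ΔQ / %ΔP = (3600/17580) / (-48/462) = -1.9709…

-1.97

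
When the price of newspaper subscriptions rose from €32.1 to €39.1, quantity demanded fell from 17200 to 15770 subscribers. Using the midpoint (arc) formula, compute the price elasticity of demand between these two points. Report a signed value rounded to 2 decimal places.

-0.44

%ΔQ = (15770 − 17200) / [(17200 + 15770)/2] = -1430/16485 = -0.086745…
%ΔP = (39.1 − 32.1) / [(32.1 + 39.1)/2] = 7/35.6 = 0.196629…
Arc Ed = %ΔQ / %ΔP = (-1430/16485) / (7/35.6) = -0.4411…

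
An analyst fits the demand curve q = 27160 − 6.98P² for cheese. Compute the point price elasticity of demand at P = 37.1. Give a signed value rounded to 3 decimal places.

dq/dP = −2·6.98·P = -517.916. At P = 37.1, q = 17552.6582.
Ed = (dq/dP)·(P/q) = (-517.916) × (37.1/17552.6582) = -1.09468…

-1.095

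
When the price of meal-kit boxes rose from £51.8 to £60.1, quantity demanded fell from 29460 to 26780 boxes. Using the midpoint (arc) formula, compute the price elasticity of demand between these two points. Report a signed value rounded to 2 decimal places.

%ΔQ = (26780 − 29460) / [(29460 + 26780)/2] = -2680/28120 = -0.095305…
%ΔP = (60.1 − 51.8) / [(51.8 + 60.1)/2] = 8.3/55.95 = 0.148346…
Arc Ed = %ΔQ / %ΔP = (-2680/28120) / (8.3/55.95) = -0.6424…

-0.64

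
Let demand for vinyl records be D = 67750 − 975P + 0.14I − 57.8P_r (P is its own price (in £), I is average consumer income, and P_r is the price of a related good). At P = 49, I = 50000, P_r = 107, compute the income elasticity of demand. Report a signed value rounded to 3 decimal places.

At the given values, D = 67750 − 975(49) + 0.14(50000) − 57.8(107) = 20790.4.
∂D/∂I = 0.14.
E = (0.14) × (50000/20790.4) = 0.33669…

0.337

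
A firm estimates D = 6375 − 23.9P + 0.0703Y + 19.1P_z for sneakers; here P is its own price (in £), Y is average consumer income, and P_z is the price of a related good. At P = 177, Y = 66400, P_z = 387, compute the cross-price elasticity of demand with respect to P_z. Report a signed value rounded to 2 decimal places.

At the given values, D = 6375 − 23.9(177) + 0.0703(66400) + 19.1(387) = 14204.32.
∂D/∂P_z = 19.1.
E = (19.1) × (387/14204.32) = 0.5203…

0.52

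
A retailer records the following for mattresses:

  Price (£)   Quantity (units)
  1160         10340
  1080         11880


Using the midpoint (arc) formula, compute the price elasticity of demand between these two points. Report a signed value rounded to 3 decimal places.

%ΔQ = (11880 − 10340) / [(10340 + 11880)/2] = 1540/11110 = 0.138613…
%ΔP = (1080 − 1160) / [(1160 + 1080)/2] = -80/1120 = -0.071428…
Arc Ed = %ΔQ / %ΔP = (1540/11110) / (-80/1120) = -1.94059…

-1.941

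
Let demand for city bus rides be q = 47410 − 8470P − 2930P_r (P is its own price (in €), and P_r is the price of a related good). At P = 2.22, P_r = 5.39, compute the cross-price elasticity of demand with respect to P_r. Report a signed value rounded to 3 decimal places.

-1.232

At the given values, q = 47410 − 8470(2.22) − 2930(5.39) = 12813.9.
∂q/∂P_r = -2930.
E = (-2930) × (5.39/12813.9) = -1.23246…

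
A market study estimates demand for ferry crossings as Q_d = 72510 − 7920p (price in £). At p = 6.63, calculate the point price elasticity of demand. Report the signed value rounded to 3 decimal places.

-2.625

dQ_d/dp = −7920. At p = 6.63, Q_d = 72510 − 7920(6.63) = 20000.4.
Ed = (dQ_d/dp)·(p/Q_d) = −7920 × (6.63/20000.4) = -2.62542…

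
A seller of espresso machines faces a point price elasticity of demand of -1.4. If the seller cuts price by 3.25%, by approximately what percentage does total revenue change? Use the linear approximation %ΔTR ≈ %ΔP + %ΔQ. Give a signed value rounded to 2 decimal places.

%ΔQ ≈ Ed × %ΔP = (-1.4) × (-3.25%) = +4.5500%
%ΔTR ≈ %ΔP + %ΔQ = (-3.25%) + (+4.5500%) = +1.3000%

+1.30%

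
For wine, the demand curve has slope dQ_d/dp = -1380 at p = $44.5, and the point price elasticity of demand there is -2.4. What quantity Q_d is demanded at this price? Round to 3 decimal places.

Ed = (dQ_d/dp)·(p/Q_d) ⇒ Q_d = (dQ_d/dp)·p/Ed = (-1380)·44.5/(-2.4) = 25587.5

25587.500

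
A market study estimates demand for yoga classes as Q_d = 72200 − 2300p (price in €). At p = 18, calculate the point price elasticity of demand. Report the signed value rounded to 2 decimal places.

-1.34

dQ_d/dp = −2300. At p = 18, Q_d = 72200 − 2300(18) = 30800.
Ed = (dQ_d/dp)·(p/Q_d) = −2300 × (18/30800) = -1.3441…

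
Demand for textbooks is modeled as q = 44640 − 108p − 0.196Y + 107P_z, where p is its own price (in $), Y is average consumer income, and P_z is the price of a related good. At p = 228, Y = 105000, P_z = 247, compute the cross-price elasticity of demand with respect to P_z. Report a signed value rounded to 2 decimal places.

1.02

At the given values, q = 44640 − 108(228) − 0.196(105000) + 107(247) = 25865.
∂q/∂P_z = 107.
E = (107) × (247/25865) = 1.0218…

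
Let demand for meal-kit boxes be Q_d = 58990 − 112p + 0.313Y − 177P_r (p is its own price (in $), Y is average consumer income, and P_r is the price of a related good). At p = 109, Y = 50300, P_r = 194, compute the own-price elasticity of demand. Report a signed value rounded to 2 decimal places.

At the given values, Q_d = 58990 − 112(109) + 0.313(50300) − 177(194) = 28187.9.
∂Q_d/∂p = −112.
E = (-112) × (109/28187.9) = -0.4330…

-0.43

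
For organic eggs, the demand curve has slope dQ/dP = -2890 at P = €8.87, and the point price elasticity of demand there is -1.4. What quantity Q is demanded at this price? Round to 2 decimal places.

18310.21

Ed = (dQ/dP)·(P/Q) ⇒ Q = (dQ/dP)·P/Ed = (-2890)·8.87/(-1.4) = 18310.2142…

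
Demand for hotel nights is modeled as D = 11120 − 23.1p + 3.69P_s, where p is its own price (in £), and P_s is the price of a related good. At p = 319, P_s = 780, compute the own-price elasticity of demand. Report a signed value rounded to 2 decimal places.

-1.11

At the given values, D = 11120 − 23.1(319) + 3.69(780) = 6629.3.
∂D/∂p = −23.1.
E = (-23.1) × (319/6629.3) = -1.1115…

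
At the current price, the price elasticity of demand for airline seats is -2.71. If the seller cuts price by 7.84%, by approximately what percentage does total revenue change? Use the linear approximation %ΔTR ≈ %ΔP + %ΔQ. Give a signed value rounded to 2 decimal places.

%ΔQ ≈ Ed × %ΔP = (-2.71) × (-7.84%) = +21.2464%
%ΔTR ≈ %ΔP + %ΔQ = (-7.84%) + (+21.2464%) = +13.4064%

+13.41%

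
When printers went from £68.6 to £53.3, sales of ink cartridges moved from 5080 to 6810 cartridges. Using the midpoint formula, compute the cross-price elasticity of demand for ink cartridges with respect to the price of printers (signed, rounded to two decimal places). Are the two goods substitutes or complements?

%ΔQ_{ink cartridges} = (6810 − 5080)/avg = 1730/5945 = 0.291000…
%ΔP_{printers} = (53.3 − 68.6)/avg = -15.3/60.95 = -0.251025…
E_cross = (1730/5945) / (-15.3/60.95) = -1.1592…
E_cross < 0 ⇒ the goods are complements.

-1.16; complements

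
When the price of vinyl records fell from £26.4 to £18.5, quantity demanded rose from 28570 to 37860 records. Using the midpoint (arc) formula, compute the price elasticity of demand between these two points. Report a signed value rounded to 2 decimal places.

%ΔQ = (37860 − 28570) / [(28570 + 37860)/2] = 9290/33215 = 0.279692…
%ΔP = (18.5 − 26.4) / [(26.4 + 18.5)/2] = -7.9/22.45 = -0.351893…
Arc Ed = %ΔQ / %ΔP = (9290/33215) / (-7.9/22.45) = -0.7948…

-0.79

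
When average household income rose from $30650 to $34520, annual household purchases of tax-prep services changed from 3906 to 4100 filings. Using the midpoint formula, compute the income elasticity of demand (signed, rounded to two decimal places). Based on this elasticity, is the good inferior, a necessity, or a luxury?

0.41; necessity

%ΔQ = (4100 − 3906)/[( 3906 + 4100)/2] = 194/4003 = 0.048463…
%ΔIncome = (34520 − 30650)/[( 30650 + 34520)/2] = 3870/32585 = 0.118766…
E_income = (194/4003) / (3870/32585) = 0.4080…
0 < E_income < 1 ⇒ normal good, necessity.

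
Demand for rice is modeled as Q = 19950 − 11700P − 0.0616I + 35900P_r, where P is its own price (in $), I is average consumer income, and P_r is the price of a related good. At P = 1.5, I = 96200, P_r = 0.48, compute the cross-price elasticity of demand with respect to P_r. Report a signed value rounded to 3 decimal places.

1.257

At the given values, Q = 19950 − 11700(1.5) − 0.0616(96200) + 35900(0.48) = 13706.08.
∂Q/∂P_r = 35900.
E = (35900) × (0.48/13706.08) = 1.25725…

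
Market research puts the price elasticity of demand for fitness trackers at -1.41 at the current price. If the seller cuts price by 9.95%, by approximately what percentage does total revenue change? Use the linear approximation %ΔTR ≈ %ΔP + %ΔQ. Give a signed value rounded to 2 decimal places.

%ΔQ ≈ Ed × %ΔP = (-1.41) × (-9.95%) = +14.0295%
%ΔTR ≈ %ΔP + %ΔQ = (-9.95%) + (+14.0295%) = +4.0795%

+4.08%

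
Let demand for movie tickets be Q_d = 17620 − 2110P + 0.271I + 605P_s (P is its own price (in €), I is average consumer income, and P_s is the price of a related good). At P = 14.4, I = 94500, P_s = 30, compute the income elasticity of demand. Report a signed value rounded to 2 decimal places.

0.83

At the given values, Q_d = 17620 − 2110(14.4) + 0.271(94500) + 605(30) = 30995.5.
∂Q_d/∂I = 0.271.
E = (0.271) × (94500/30995.5) = 0.8262…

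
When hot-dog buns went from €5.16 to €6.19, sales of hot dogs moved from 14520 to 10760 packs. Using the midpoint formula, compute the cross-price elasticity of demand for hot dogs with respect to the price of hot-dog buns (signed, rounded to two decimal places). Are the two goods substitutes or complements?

%ΔQ_{hot dogs} = (10760 − 14520)/avg = -3760/12640 = -0.297468…
%ΔP_{hot-dog buns} = (6.19 − 5.16)/avg = 1.03/5.675 = 0.181497…
E_cross = (-3760/12640) / (1.03/5.675) = -1.6389…
E_cross < 0 ⇒ the goods are complements.

-1.64; complements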